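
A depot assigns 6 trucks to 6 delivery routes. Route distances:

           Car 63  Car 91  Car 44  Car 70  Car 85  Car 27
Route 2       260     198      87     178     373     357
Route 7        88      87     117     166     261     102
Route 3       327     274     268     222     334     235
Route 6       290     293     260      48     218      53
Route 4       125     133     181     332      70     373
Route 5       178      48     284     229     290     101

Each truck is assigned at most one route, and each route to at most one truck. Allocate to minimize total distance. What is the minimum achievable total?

Optimal: Car 63→Route 7 (88 km), Car 91→Route 5 (48 km), Car 44→Route 2 (87 km), Car 70→Route 3 (222 km), Car 85→Route 4 (70 km), Car 27→Route 6 (53 km) — total 88+48+87+222+70+53 = 568 km.
Column-greedy (each route in turn goes to its cheapest remaining truck) gives 697 km, worse by 129.
Next-best assignment: Car 63→Route 7, Car 91→Route 5, Car 44→Route 2, Car 70→Route 6, Car 85→Route 4, Car 27→Route 3 = 576 km.

Min total: 568 km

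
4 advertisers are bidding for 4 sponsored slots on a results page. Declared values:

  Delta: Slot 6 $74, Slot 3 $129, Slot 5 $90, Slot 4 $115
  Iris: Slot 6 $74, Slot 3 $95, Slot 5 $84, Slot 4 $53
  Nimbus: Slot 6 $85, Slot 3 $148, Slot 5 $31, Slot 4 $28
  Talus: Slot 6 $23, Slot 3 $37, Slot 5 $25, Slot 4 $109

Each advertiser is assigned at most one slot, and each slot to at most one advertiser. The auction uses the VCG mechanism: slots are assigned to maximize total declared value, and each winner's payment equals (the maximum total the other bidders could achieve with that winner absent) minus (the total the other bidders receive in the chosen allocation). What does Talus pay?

Talus pays $35.

Efficient allocation: Delta→Slot 5 ($90), Iris→Slot 6 ($74), Nimbus→Slot 3 ($148), Talus→Slot 4 ($109); total welfare W = $421.
Talus receives Slot 4 at value $109, so the others get W − 109 = $312.
Without Talus: best allocation of the remaining 3 bidders over all 4 slots is Delta→Slot 4 ($115), Iris→Slot 5 ($84), Nimbus→Slot 3 ($148), total $347.
VCG payment = (others' best without Talus) − (others' welfare with Talus) = 347 − 312 = $35.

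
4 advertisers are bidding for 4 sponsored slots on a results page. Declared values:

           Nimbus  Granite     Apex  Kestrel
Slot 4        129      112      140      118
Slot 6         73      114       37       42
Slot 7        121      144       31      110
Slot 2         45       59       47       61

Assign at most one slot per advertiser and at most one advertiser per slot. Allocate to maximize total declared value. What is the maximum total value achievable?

Max total: $436

Optimal: Nimbus→Slot 7 ($121), Granite→Slot 6 ($114), Apex→Slot 4 ($140), Kestrel→Slot 2 ($61) — total 121+114+140+61 = $436.
Max-entry greedy (repeatedly take the single best remaining cell) gives $418, worse by 18.
Next-best assignment: Nimbus→Slot 6, Granite→Slot 7, Apex→Slot 4, Kestrel→Slot 2 = $418.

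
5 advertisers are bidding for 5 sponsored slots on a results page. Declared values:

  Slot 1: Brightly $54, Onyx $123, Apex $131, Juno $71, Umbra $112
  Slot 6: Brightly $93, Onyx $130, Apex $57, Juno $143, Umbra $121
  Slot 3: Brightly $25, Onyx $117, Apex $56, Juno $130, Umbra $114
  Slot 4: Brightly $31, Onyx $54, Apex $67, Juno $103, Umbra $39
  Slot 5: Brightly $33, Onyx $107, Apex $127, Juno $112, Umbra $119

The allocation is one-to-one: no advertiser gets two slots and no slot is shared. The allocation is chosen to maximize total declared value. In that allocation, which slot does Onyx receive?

Onyx receives Slot 3.

This is a one-to-one assignment (maximum-weight bipartite matching).
Optimal: Brightly→Slot 6 ($93), Onyx→Slot 3 ($117), Apex→Slot 1 ($131), Juno→Slot 4 ($103), Umbra→Slot 5 ($119) — total 93+117+131+103+119 = $563.
Max-entry greedy (repeatedly take the single best remaining cell) gives $541, worse by 22.
Swapping Apex↔Umbra (Apex→Slot 5 $127, Umbra→Slot 1 $112) loses 11.
No other one-to-one assignment exceeds $563.
Onyx's own top slot is Slot 6 ($130), but forcing Onyx→Slot 6 and reassigning the rest optimally gives only $541 — worse by 22.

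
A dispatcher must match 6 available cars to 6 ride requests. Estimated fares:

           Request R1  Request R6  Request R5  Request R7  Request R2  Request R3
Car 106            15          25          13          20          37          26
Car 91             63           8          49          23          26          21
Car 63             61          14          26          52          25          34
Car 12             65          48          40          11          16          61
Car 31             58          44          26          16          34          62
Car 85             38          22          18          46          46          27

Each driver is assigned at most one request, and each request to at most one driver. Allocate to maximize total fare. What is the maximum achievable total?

Max total: $303

Treat this as an assignment problem: match each driver to one request.
Optimal: Car 106→Request R2 ($37), Car 91→Request R5 ($49), Car 63→Request R1 ($61), Car 12→Request R6 ($48), Car 31→Request R3 ($62), Car 85→Request R7 ($46) — total 37+49+61+48+62+46 = $303.
Row-greedy (each driver in turn takes its best remaining request) gives $275, worse by 28.
No other one-to-one assignment exceeds $303.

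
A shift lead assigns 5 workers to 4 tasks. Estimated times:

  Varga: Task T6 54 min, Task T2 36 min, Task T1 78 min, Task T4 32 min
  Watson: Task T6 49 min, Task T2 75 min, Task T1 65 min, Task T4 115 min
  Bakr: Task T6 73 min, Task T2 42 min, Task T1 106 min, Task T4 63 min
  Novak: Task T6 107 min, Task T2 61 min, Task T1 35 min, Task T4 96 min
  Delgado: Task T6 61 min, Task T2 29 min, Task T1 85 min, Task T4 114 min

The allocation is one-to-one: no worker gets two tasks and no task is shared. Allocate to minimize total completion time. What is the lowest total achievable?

Optimal: Watson→Task T6 (49 min), Delgado→Task T2 (29 min), Novak→Task T1 (35 min), Varga→Task T4 (32 min) — total 49+29+35+32 = 145 min.
Row-greedy (each worker in turn takes its cheapest remaining task) gives 158 min, worse by 13.
Swapping Watson↔Novak (Watson→Task T1 65 min, Novak→Task T6 107 min) adds 88.

Min total: 145 min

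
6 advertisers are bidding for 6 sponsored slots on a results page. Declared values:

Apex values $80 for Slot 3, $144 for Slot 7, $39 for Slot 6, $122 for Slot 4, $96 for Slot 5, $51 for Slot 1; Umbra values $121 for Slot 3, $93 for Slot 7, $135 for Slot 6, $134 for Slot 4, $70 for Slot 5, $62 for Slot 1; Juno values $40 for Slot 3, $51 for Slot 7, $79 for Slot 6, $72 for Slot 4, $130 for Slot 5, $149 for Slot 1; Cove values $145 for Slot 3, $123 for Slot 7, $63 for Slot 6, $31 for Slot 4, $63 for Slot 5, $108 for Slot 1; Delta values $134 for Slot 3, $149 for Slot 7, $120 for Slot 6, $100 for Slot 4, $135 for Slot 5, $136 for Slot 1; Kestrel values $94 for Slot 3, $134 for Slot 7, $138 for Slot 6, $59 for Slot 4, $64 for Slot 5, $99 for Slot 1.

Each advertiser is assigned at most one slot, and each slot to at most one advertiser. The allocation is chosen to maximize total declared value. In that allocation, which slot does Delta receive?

Delta receives Slot 5.

Optimal: Apex→Slot 7 ($144), Umbra→Slot 4 ($134), Juno→Slot 1 ($149), Cove→Slot 3 ($145), Delta→Slot 5 ($135), Kestrel→Slot 6 ($138) — total 144+134+149+145+135+138 = $845.
Column-greedy (each slot in turn goes to its best remaining advertiser) gives $747, worse by 98.
No other one-to-one assignment exceeds $845.
Delta's own top slot is Slot 7 ($149), but forcing Delta→Slot 7 and reassigning the rest optimally gives only $811 — worse by 34.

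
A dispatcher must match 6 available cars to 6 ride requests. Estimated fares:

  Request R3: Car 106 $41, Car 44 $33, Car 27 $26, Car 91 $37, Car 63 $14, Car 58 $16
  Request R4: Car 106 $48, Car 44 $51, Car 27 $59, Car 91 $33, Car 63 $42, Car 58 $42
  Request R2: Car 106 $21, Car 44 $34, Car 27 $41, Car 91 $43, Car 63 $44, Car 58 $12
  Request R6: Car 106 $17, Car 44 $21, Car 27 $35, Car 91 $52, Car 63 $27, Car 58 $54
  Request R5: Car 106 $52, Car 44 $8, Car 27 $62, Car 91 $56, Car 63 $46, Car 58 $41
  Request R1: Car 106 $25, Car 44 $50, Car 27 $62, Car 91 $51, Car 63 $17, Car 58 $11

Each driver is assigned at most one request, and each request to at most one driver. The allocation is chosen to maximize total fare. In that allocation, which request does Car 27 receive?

Car 27 receives Request R1.

Treat this as an assignment problem: match each driver to one request.
Optimal: Car 106→Request R3 ($41), Car 44→Request R4 ($51), Car 27→Request R1 ($62), Car 91→Request R5 ($56), Car 63→Request R2 ($44), Car 58→Request R6 ($54) — total 41+51+62+56+44+54 = $308.
Column-greedy (each request in turn goes to its best remaining driver) gives $304, worse by 4.
No other one-to-one assignment exceeds $308.
Car 27's own top request is Request R5 ($62), but forcing Car 27→Request R5 and reassigning the rest optimally gives only $303 — worse by 5.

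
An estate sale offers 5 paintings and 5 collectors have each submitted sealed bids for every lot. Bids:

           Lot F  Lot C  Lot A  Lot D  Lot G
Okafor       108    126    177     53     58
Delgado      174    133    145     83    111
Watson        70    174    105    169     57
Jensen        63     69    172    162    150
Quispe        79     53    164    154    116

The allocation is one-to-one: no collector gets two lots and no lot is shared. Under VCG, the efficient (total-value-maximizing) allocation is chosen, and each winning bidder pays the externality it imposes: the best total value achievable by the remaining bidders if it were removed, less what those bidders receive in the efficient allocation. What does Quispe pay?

Quispe pays $12.

Efficient allocation: Okafor→Lot A ($177), Delgado→Lot F ($174), Watson→Lot C ($174), Jensen→Lot G ($150), Quispe→Lot D ($154); total welfare W = $829.
Quispe receives Lot D at value $154, so the others get W − 154 = $675.
Without Quispe: best allocation of the remaining 4 bidders over all 5 lots is Okafor→Lot A ($177), Delgado→Lot F ($174), Watson→Lot C ($174), Jensen→Lot D ($162), total $687.
VCG payment = (others' best without Quispe) − (others' welfare with Quispe) = 687 − 675 = $12.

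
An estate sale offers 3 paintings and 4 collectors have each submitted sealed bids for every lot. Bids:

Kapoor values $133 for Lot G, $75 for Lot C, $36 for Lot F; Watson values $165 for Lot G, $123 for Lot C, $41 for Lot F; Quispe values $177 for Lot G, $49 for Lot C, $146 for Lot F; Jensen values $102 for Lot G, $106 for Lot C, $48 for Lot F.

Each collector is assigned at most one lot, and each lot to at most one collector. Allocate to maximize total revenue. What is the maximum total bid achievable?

Max total: $417

Optimal: Watson→Lot G ($165), Jensen→Lot C ($106), Quispe→Lot F ($146) — total 165+106+146 = $417.
Column-greedy (each lot in turn goes to its best remaining collector) gives $348, worse by 69.
Next-best assignment: Kapoor→Lot G, Watson→Lot C, Quispe→Lot F = $402.
Every other assignment is strictly worse.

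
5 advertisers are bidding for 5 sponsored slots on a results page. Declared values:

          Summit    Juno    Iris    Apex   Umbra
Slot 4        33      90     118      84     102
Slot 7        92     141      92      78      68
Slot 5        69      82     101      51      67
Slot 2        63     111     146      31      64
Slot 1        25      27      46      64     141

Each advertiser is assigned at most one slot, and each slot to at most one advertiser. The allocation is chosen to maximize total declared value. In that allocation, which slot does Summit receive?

Treat this as an assignment problem: match each advertiser to one slot.
Optimal: Summit→Slot 5 ($69), Juno→Slot 7 ($141), Iris→Slot 2 ($146), Apex→Slot 4 ($84), Umbra→Slot 1 ($141) — total 69+141+146+84+141 = $581.
Row-greedy (each advertiser in turn takes its best remaining slot) gives $452, worse by 129.
Next-best assignment: Summit→Slot 7, Juno→Slot 5, Iris→Slot 2, Apex→Slot 4, Umbra→Slot 1 = $545.
Swapping Apex↔Umbra (Apex→Slot 1 $64, Umbra→Slot 4 $102) loses 59.
Every other assignment is strictly worse.
Summit's own top slot is Slot 7 ($92), but forcing Summit→Slot 7 and reassigning the rest optimally gives only $545 — worse by 36.

Summit receives Slot 5.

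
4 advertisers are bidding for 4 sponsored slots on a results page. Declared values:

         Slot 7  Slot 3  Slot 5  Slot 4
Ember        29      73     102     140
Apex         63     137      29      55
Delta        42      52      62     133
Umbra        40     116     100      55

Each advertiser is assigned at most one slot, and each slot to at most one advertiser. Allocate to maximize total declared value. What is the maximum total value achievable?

Max total: $419

Optimal: Ember→Slot 4 ($140), Apex→Slot 3 ($137), Delta→Slot 7 ($42), Umbra→Slot 5 ($100) — total 140+137+42+100 = $419.
Row-greedy (each advertiser in turn takes its best remaining slot) gives $379, worse by 40.
Next-best assignment: Ember→Slot 5, Apex→Slot 7, Delta→Slot 4, Umbra→Slot 3 = $414.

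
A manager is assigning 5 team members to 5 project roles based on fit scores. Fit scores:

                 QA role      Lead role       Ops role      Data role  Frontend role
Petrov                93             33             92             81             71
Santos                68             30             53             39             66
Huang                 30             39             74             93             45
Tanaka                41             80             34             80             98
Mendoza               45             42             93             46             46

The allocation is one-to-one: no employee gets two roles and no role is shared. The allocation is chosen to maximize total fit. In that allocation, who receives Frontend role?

Santos receives Frontend role.

Optimal: Petrov→QA role (93 pts), Santos→Frontend role (66 pts), Huang→Data role (93 pts), Tanaka→Lead role (80 pts), Mendoza→Ops role (93 pts) — total 93+66+93+80+93 = 425 pts.
Swapping Petrov↔Mendoza (Petrov→Ops role 92 pts, Mendoza→QA role 45 pts) loses 49.
No other one-to-one assignment exceeds 425 pts.
Santos's own top role is QA role (68 pts), but forcing Santos→QA role and reassigning the rest optimally gives only 405 pts — worse by 20.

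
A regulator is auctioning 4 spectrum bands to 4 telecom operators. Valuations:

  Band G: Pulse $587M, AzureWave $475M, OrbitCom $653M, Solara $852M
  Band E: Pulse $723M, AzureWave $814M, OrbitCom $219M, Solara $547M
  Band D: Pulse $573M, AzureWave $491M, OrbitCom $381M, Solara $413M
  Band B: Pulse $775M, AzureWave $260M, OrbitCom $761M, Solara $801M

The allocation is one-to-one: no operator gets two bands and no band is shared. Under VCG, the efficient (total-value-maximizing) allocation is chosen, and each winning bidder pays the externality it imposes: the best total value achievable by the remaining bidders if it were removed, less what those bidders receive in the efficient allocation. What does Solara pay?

Efficient allocation: Pulse→Band D ($573M), AzureWave→Band E ($814M), OrbitCom→Band B ($761M), Solara→Band G ($852M); total welfare W = $3000M.
Solara receives Band G at value $852M, so the others get W − 852 = $2148M.
Without Solara: best allocation of the remaining 3 bidders over all 4 bands is Pulse→Band B ($775M), AzureWave→Band E ($814M), OrbitCom→Band G ($653M), total $2242M.
VCG payment = (others' best without Solara) − (others' welfare with Solara) = 2242 − 2148 = $94M.

Solara pays $94M.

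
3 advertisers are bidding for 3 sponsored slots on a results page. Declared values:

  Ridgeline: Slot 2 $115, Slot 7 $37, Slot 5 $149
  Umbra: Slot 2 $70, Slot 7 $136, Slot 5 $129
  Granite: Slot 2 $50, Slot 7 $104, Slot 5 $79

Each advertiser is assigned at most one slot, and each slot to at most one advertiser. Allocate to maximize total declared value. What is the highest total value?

Maximum total: $348

Optimal: Ridgeline→Slot 2 ($115), Umbra→Slot 5 ($129), Granite→Slot 7 ($104) — total 115+129+104 = $348.
Every other assignment is strictly worse.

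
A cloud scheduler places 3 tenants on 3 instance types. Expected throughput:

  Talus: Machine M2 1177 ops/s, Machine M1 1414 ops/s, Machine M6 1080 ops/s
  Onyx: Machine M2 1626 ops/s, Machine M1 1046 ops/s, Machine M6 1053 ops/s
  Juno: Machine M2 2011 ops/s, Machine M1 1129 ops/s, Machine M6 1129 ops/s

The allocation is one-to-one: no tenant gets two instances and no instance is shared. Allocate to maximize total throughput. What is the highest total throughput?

Optimal: Talus→Machine M1 (1414 ops/s), Onyx→Machine M6 (1053 ops/s), Juno→Machine M2 (2011 ops/s) — total 1414+1053+2011 = 4478 ops/s.
Row-greedy (each tenant in turn takes its best remaining instance) gives 4169 ops/s, worse by 309.

Max total: 4478 ops/s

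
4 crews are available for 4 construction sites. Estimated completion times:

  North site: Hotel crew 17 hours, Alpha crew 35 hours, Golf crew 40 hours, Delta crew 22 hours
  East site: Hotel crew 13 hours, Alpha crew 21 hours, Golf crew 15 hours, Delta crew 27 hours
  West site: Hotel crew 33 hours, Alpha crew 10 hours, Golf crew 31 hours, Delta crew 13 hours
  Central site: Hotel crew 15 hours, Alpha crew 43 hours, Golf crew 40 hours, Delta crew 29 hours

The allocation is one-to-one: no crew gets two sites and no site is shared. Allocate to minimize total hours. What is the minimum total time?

Min total: 62 hours

Optimal: Hotel crew→Central site (15 hours), Alpha crew→West site (10 hours), Golf crew→East site (15 hours), Delta crew→North site (22 hours) — total 15+10+15+22 = 62 hours.
Column-greedy (each site in turn goes to its cheapest remaining crew) gives 71 hours, worse by 9.
No other one-to-one assignment undercuts 62 hours.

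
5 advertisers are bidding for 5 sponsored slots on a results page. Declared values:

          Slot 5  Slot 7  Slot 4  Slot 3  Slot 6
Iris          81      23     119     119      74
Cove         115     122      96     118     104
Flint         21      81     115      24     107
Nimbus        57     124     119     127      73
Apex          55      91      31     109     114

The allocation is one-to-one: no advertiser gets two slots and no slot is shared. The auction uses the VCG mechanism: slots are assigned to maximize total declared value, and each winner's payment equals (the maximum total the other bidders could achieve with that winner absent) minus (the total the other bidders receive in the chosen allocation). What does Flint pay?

Flint pays $10.

Efficient allocation: Iris→Slot 3 ($119), Cove→Slot 5 ($115), Flint→Slot 4 ($115), Nimbus→Slot 7 ($124), Apex→Slot 6 ($114); total welfare W = $587.
Flint receives Slot 4 at value $115, so the others get W − 115 = $472.
Without Flint: best allocation of the remaining 4 bidders over all 5 slots is Iris→Slot 4 ($119), Cove→Slot 7 ($122), Nimbus→Slot 3 ($127), Apex→Slot 6 ($114), total $482.
VCG payment = (others' best without Flint) − (others' welfare with Flint) = 482 − 472 = $10.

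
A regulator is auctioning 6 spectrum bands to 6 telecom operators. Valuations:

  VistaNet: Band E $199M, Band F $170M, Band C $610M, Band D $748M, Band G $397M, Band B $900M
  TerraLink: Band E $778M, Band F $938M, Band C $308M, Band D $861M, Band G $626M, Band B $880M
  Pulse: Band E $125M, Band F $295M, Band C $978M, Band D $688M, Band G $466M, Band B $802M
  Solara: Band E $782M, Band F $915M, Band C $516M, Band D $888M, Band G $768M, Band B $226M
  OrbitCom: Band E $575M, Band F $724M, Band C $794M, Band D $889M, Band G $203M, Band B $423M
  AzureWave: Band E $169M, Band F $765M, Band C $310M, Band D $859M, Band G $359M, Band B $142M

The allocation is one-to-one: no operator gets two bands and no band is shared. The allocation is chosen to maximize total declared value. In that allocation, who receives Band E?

TerraLink receives Band E.

This is a one-to-one assignment (maximum-weight bipartite matching).
Optimal: VistaNet→Band B ($900M), TerraLink→Band E ($778M), Pulse→Band C ($978M), Solara→Band G ($768M), OrbitCom→Band D ($889M), AzureWave→Band F ($765M) — total 900+778+978+768+889+765 = $5078M.
Column-greedy (each band in turn goes to its best remaining operator) gives $4126M, worse by 952.
Next-best assignment: VistaNet→Band B, TerraLink→Band F, Pulse→Band C, Solara→Band G, OrbitCom→Band E, AzureWave→Band D = $5018M.
Swapping VistaNet↔AzureWave (VistaNet→Band F $170M, AzureWave→Band B $142M) loses 1353.
TerraLink's own top band is Band F ($938M), but forcing TerraLink→Band F and reassigning the rest optimally gives only $5018M — worse by 60.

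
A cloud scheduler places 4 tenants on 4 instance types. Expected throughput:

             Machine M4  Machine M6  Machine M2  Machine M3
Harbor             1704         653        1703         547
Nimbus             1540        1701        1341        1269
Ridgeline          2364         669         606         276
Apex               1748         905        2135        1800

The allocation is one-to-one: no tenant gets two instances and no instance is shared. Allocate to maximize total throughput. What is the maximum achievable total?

Maximum total: 7568 ops/s

Optimal: Harbor→Machine M2 (1703 ops/s), Nimbus→Machine M6 (1701 ops/s), Ridgeline→Machine M4 (2364 ops/s), Apex→Machine M3 (1800 ops/s) — total 1703+1701+2364+1800 = 7568 ops/s.
Max-entry greedy (repeatedly take the single best remaining cell) gives 6747 ops/s, worse by 821.
Next-best assignment: Harbor→Machine M3, Nimbus→Machine M6, Ridgeline→Machine M4, Apex→Machine M2 = 6747 ops/s.
Checked against all permutations: 7568 ops/s is optimal.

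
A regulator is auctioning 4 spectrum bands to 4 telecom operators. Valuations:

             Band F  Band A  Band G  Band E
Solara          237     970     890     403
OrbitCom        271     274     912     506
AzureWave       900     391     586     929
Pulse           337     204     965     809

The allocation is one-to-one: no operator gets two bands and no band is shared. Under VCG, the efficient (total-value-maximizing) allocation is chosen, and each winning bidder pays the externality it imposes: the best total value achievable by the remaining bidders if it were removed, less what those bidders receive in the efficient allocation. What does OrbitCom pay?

Efficient allocation: Solara→Band A ($970M), OrbitCom→Band G ($912M), AzureWave→Band F ($900M), Pulse→Band E ($809M); total welfare W = $3591M.
OrbitCom receives Band G at value $912M, so the others get W − 912 = $2679M.
Without OrbitCom: best allocation of the remaining 3 bidders over all 4 bands is Solara→Band A ($970M), AzureWave→Band E ($929M), Pulse→Band G ($965M), total $2864M.
VCG payment = (others' best without OrbitCom) − (others' welfare with OrbitCom) = 2864 − 2679 = $185M.

OrbitCom pays $185M.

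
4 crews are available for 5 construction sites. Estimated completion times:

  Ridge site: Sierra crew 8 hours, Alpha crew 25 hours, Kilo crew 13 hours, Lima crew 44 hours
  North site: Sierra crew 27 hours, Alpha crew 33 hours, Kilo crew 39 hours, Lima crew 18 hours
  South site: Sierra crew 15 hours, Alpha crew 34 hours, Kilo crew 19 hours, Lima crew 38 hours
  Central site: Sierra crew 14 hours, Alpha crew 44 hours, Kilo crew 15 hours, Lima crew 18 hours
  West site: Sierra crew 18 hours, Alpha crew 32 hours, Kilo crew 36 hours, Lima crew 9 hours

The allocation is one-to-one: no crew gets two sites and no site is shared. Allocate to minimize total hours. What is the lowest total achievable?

Optimal: Sierra crew→South site (15 hours), Alpha crew→Ridge site (25 hours), Kilo crew→Central site (15 hours), Lima crew→West site (9 hours) — total 15+25+15+9 = 64 hours.
Row-greedy (each crew in turn takes its cheapest remaining site) gives 73 hours, worse by 9.
Swapping Lima crew↔Kilo crew (Lima crew→Central site 18 hours, Kilo crew→West site 36 hours) adds 30.
Checked against all permutations: 64 hours is optimal.

Min total: 64 hours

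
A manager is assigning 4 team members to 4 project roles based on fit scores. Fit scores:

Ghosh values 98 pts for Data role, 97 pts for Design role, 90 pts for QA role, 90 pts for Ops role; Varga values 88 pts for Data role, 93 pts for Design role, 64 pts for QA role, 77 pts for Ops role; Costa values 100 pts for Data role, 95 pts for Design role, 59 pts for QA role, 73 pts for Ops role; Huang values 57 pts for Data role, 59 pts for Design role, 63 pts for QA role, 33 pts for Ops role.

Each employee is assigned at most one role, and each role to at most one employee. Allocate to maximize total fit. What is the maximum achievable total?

Optimal: Ghosh→Ops role (90 pts), Varga→Design role (93 pts), Costa→Data role (100 pts), Huang→QA role (63 pts) — total 90+93+100+63 = 346 pts.
Next-best assignment: Ghosh→Design role, Varga→Ops role, Costa→Data role, Huang→QA role = 337 pts.
Checked against all permutations: 346 pts is optimal.

Max total: 346 pts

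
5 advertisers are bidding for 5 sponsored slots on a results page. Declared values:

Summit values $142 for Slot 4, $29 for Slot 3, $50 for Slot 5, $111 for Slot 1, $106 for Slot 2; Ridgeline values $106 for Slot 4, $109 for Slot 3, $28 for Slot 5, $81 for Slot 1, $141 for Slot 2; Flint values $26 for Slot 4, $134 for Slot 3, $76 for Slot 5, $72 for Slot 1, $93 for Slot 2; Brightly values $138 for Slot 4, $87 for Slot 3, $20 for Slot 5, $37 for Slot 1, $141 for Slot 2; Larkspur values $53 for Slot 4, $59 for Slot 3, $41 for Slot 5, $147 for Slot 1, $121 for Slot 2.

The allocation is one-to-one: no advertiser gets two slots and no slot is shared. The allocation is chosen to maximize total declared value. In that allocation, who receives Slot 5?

Flint receives Slot 5.

This is the linear assignment problem.
Optimal: Summit→Slot 4 ($142), Ridgeline→Slot 3 ($109), Flint→Slot 5 ($76), Brightly→Slot 2 ($141), Larkspur→Slot 1 ($147) — total 142+109+76+141+147 = $615.
Max-entry greedy (repeatedly take the single best remaining cell) gives $584, worse by 31.
Next-best assignment: Summit→Slot 5, Ridgeline→Slot 2, Flint→Slot 3, Brightly→Slot 4, Larkspur→Slot 1 = $610.
Flint's own top slot is Slot 3 ($134), but forcing Flint→Slot 3 and reassigning the rest optimally gives only $610 — worse by 5.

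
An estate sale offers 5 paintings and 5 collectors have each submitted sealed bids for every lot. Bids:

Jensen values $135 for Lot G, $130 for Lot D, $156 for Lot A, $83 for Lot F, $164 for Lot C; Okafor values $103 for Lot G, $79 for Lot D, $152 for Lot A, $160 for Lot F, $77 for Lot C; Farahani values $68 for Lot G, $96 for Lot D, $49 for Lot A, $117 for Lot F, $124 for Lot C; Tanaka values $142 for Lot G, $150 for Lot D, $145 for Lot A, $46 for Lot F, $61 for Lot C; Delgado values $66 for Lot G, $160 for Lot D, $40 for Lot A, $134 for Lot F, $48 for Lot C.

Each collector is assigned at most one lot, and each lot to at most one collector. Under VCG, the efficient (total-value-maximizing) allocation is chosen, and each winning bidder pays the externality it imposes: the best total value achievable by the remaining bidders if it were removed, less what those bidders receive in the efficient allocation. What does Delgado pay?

Efficient allocation: Jensen→Lot A ($156), Okafor→Lot F ($160), Farahani→Lot C ($124), Tanaka→Lot G ($142), Delgado→Lot D ($160); total welfare W = $742.
Delgado receives Lot D at value $160, so the others get W − 160 = $582.
Without Delgado: best allocation of the remaining 4 bidders over all 5 lots is Jensen→Lot A ($156), Okafor→Lot F ($160), Farahani→Lot C ($124), Tanaka→Lot D ($150), total $590.
VCG payment = (others' best without Delgado) − (others' welfare with Delgado) = 590 − 582 = $8.

Delgado pays $8.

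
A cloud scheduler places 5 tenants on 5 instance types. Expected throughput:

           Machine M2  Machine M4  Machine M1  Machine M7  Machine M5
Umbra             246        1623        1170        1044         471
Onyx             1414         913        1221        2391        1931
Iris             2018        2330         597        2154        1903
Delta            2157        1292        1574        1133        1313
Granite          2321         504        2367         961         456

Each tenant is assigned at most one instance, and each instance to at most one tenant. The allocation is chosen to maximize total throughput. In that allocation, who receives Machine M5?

Optimal: Umbra→Machine M4 (1623 ops/s), Onyx→Machine M7 (2391 ops/s), Iris→Machine M5 (1903 ops/s), Delta→Machine M2 (2157 ops/s), Granite→Machine M1 (2367 ops/s) — total 1623+2391+1903+2157+2367 = 10441 ops/s.
Column-greedy (each instance in turn goes to its best remaining tenant) gives 9087 ops/s, worse by 1354.
Next-best assignment: Umbra→Machine M4, Onyx→Machine M5, Iris→Machine M7, Delta→Machine M2, Granite→Machine M1 = 10232 ops/s.
No other one-to-one assignment exceeds 10441 ops/s.
Iris's own top instance is Machine M4 (2330 ops/s), but forcing Iris→Machine M4 and reassigning the rest optimally gives only 9829 ops/s — worse by 612.

Iris receives Machine M5.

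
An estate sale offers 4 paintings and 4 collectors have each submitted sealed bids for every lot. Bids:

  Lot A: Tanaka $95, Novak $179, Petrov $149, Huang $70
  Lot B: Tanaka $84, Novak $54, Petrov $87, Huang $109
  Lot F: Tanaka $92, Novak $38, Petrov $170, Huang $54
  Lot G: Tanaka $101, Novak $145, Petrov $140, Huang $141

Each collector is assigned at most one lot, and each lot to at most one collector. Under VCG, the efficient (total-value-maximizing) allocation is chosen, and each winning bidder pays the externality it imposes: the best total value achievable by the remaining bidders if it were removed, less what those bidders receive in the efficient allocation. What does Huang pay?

Efficient allocation: Tanaka→Lot B ($84), Novak→Lot A ($179), Petrov→Lot F ($170), Huang→Lot G ($141); total welfare W = $574.
Huang receives Lot G at value $141, so the others get W − 141 = $433.
Without Huang: best allocation of the remaining 3 bidders over all 4 lots is Tanaka→Lot G ($101), Novak→Lot A ($179), Petrov→Lot F ($170), total $450.
VCG payment = (others' best without Huang) − (others' welfare with Huang) = 450 − 433 = $17.

Huang pays $17.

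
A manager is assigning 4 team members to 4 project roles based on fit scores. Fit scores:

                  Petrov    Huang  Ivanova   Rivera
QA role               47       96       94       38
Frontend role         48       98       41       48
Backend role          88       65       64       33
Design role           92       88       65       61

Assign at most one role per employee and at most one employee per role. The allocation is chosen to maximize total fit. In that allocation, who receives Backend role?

Petrov receives Backend role.

Optimal: Petrov→Backend role (88 pts), Huang→Frontend role (98 pts), Ivanova→QA role (94 pts), Rivera→Design role (61 pts) — total 88+98+94+61 = 341 pts.
Column-greedy (each role in turn goes to its best remaining employee) gives 269 pts, worse by 72.
Swapping Petrov↔Huang (Petrov→Frontend role 48 pts, Huang→Backend role 65 pts) loses 73.
Checked against all permutations: 341 pts is optimal.
Petrov's own top role is Design role (92 pts), but forcing Petrov→Design role and reassigning the rest optimally gives only 317 pts — worse by 24.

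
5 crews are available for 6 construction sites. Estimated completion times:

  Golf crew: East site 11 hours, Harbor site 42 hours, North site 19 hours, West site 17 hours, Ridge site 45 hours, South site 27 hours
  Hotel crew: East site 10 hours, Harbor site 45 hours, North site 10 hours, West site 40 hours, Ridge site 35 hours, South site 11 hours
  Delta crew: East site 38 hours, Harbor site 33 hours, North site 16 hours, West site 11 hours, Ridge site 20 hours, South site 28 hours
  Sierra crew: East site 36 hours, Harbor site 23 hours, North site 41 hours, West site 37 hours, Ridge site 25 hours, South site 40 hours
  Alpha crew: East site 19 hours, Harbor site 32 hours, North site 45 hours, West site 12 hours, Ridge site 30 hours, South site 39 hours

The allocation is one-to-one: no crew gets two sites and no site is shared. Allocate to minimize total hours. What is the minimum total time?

This is a one-to-one assignment (minimum-cost bipartite matching).
Optimal: Golf crew→East site (11 hours), Hotel crew→South site (11 hours), Delta crew→North site (16 hours), Sierra crew→Harbor site (23 hours), Alpha crew→West site (12 hours) — total 11+11+16+23+12 = 73 hours.
Column-greedy (each site in turn goes to its cheapest remaining crew) gives 106 hours, worse by 33.

Min total: 73 hours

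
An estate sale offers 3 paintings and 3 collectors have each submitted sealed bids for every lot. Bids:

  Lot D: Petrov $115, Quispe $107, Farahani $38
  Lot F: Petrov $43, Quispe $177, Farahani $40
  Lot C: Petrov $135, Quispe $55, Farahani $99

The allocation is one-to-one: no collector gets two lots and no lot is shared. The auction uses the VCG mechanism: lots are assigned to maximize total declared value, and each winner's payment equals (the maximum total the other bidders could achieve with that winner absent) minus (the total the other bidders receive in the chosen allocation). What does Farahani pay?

Efficient allocation: Petrov→Lot D ($115), Quispe→Lot F ($177), Farahani→Lot C ($99); total welfare W = $391.
Farahani receives Lot C at value $99, so the others get W − 99 = $292.
Without Farahani: best allocation of the remaining 2 bidders over all 3 lots is Petrov→Lot C ($135), Quispe→Lot F ($177), total $312.
VCG payment = (others' best without Farahani) − (others' welfare with Farahani) = 312 − 292 = $20.

Farahani pays $20.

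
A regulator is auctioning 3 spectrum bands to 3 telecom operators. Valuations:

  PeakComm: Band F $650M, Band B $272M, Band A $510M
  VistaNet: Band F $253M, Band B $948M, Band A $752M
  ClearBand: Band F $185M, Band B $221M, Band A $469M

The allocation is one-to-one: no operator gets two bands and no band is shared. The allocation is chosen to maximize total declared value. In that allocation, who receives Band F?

PeakComm receives Band F.

This is the linear assignment problem.
Optimal: PeakComm→Band F ($650M), VistaNet→Band B ($948M), ClearBand→Band A ($469M) — total 650+948+469 = $2067M.
Next-best assignment: PeakComm→Band A, VistaNet→Band B, ClearBand→Band F = $1643M.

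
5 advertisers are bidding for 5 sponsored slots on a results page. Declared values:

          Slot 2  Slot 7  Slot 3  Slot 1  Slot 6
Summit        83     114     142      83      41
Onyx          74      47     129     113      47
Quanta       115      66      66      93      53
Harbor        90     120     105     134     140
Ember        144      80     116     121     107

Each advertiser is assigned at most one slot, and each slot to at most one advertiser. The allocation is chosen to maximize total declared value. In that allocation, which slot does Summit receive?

Summit receives Slot 7.

Optimal: Summit→Slot 7 ($114), Onyx→Slot 3 ($129), Quanta→Slot 1 ($93), Harbor→Slot 6 ($140), Ember→Slot 2 ($144) — total 114+129+93+140+144 = $620.
Max-entry greedy (repeatedly take the single best remaining cell) gives $605, worse by 15.
Next-best assignment: Summit→Slot 7, Onyx→Slot 3, Quanta→Slot 2, Harbor→Slot 6, Ember→Slot 1 = $619.
Every other assignment is strictly worse.
Summit's own top slot is Slot 3 ($142), but forcing Summit→Slot 3 and reassigning the rest optimally gives only $605 — worse by 15.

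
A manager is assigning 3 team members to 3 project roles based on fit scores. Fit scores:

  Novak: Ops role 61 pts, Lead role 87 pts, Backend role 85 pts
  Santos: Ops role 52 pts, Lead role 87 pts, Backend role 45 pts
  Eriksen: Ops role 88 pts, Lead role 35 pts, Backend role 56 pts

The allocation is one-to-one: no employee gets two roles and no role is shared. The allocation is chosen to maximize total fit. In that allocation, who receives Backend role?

Novak receives Backend role.

Optimal: Novak→Backend role (85 pts), Santos→Lead role (87 pts), Eriksen→Ops role (88 pts) — total 85+87+88 = 260 pts.
Max-entry greedy (repeatedly take the single best remaining cell) gives 220 pts, worse by 40.
Next-best assignment: Novak→Lead role, Santos→Backend role, Eriksen→Ops role = 220 pts.
Swapping Santos↔Novak (Santos→Backend role 45 pts, Novak→Lead role 87 pts) loses 40.
Novak's own top role is Lead role (87 pts), but forcing Novak→Lead role and reassigning the rest optimally gives only 220 pts — worse by 40.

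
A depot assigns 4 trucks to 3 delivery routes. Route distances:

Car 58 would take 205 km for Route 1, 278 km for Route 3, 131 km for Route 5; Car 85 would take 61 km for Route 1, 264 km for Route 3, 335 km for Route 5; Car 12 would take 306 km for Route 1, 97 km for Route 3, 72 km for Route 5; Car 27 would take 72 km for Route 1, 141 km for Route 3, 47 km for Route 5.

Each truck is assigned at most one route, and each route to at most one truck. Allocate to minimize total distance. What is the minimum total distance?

This is the linear assignment problem.
Optimal: Car 85→Route 1 (61 km), Car 12→Route 3 (97 km), Car 27→Route 5 (47 km) — total 61+97+47 = 205 km.
Row-greedy (each truck in turn takes its cheapest remaining route) gives 289 km, worse by 84.

Min total: 205 km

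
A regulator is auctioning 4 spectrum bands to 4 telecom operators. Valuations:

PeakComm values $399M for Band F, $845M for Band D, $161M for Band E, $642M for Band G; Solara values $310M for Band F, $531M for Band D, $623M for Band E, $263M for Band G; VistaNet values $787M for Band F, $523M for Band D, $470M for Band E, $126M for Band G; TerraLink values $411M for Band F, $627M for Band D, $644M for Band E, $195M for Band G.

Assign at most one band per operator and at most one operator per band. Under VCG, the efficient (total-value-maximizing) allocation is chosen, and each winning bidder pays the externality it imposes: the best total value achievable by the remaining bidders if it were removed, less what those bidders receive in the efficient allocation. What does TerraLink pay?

TerraLink pays $203M.

Efficient allocation: PeakComm→Band G ($642M), Solara→Band E ($623M), VistaNet→Band F ($787M), TerraLink→Band D ($627M); total welfare W = $2679M.
TerraLink receives Band D at value $627M, so the others get W − 627 = $2052M.
Without TerraLink: best allocation of the remaining 3 bidders over all 4 bands is PeakComm→Band D ($845M), Solara→Band E ($623M), VistaNet→Band F ($787M), total $2255M.
VCG payment = (others' best without TerraLink) − (others' welfare with TerraLink) = 2255 − 2052 = $203M.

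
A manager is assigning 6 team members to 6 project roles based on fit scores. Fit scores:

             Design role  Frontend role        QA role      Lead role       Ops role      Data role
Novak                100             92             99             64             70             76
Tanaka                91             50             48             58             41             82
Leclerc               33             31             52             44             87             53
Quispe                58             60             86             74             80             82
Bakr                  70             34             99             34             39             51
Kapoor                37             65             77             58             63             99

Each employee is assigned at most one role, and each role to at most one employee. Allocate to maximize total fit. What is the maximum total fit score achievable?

Max total: 542 pts

This is the linear assignment problem.
Optimal: Novak→Frontend role (92 pts), Tanaka→Design role (91 pts), Leclerc→Ops role (87 pts), Quispe→Lead role (74 pts), Bakr→QA role (99 pts), Kapoor→Data role (99 pts) — total 92+91+87+74+99+99 = 542 pts.
Row-greedy (each employee in turn takes its best remaining role) gives 447 pts, worse by 95.
Next-best assignment: Novak→Design role, Tanaka→Frontend role, Leclerc→Ops role, Quispe→Lead role, Bakr→QA role, Kapoor→Data role = 509 pts.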